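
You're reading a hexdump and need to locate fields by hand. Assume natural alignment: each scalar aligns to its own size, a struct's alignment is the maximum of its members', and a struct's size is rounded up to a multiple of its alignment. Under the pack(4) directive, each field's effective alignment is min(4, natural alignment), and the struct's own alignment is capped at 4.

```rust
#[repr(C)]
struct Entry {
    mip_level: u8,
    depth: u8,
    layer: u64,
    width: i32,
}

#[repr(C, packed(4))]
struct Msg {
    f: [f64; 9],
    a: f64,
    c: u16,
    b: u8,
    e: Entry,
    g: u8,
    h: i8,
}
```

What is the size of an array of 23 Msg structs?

2576

Entry: 0..1  mip_level  (1B, 1-aligned); 1..2  depth  (1B, 1-aligned); 2..8  -- padding (6B); 8..16  layer  (8B, 8-aligned); 16..20  width  (4B, 4-aligned); 20..24  -- tail padding (4B); sizeof = 24, alignof = 8
0..72  f  (72B, 4-aligned)
72..80  a  (8B, 4-aligned)
80..82  c  (2B, 2-aligned)
82..83  b  (1B, 1-aligned)
83..84  -- padding (1B)
84..108  e  (24B, 4-aligned)
108..109  g  (1B, 1-aligned)
109..110  h  (1B, 1-aligned)
110..112  -- tail padding (2B)
sizeof = 112, alignof = 4
array of 23: 23 × 112 = 2576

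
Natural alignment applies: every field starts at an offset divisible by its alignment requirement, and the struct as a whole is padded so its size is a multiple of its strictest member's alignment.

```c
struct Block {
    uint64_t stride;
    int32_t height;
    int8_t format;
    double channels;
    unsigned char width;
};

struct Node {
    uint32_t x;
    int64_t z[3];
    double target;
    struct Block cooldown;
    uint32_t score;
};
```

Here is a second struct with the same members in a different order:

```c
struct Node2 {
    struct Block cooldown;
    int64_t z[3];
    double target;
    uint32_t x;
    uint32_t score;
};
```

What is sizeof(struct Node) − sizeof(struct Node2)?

Block: 0..8  stride  (8B, 8-aligned); 8..12  height  (4B, 4-aligned); 12..13  format  (1B, 1-aligned); 13..16  -- padding (3B); 16..24  channels  (8B, 8-aligned); 24..25  width  (1B, 1-aligned); 25..32  -- tail padding (7B); sizeof = 32, alignof = 8
0..4  x  (4B, 4-aligned)
4..8  -- padding (4B)
8..32  z  (24B, 8-aligned)
32..40  target  (8B, 8-aligned)
40..72  cooldown  (32B, 8-aligned)
72..76  score  (4B, 4-aligned)
76..80  -- tail padding (4B)
sizeof = 80, alignof = 8
— Node2 —
0..32  cooldown  (32B, 8-aligned)
32..56  z  (24B, 8-aligned)
56..64  target  (8B, 8-aligned)
64..68  x  (4B, 4-aligned)
68..72  score  (4B, 4-aligned)
sizeof = 72, alignof = 8
80 − 72 = 8

8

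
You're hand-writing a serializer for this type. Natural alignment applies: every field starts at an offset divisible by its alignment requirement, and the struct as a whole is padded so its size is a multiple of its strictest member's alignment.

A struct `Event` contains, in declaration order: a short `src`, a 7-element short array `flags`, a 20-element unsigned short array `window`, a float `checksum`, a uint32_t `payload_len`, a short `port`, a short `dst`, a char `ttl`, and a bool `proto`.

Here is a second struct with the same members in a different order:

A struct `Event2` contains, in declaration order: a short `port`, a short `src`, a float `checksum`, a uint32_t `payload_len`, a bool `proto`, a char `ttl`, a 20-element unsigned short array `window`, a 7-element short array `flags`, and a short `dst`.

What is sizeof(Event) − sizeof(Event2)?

0..2  src  (2B, 2-aligned)
2..16  flags  (14B, 2-aligned)
16..56  window  (40B, 2-aligned)
56..60  checksum  (4B, 4-aligned)
60..64  payload_len  (4B, 4-aligned)
64..66  port  (2B, 2-aligned)
66..68  dst  (2B, 2-aligned)
68..69  ttl  (1B, 1-aligned)
69..70  proto  (1B, 1-aligned)
70..72  -- tail padding (2B)
sizeof = 72, alignof = 4
— Event2 —
0..2  port  (2B, 2-aligned)
2..4  src  (2B, 2-aligned)
4..8  checksum  (4B, 4-aligned)
8..12  payload_len  (4B, 4-aligned)
12..13  proto  (1B, 1-aligned)
13..14  ttl  (1B, 1-aligned)
14..54  window  (40B, 2-aligned)
54..68  flags  (14B, 2-aligned)
68..70  dst  (2B, 2-aligned)
70..72  -- tail padding (2B)
sizeof = 72, alignof = 4
72 − 72 = 0

0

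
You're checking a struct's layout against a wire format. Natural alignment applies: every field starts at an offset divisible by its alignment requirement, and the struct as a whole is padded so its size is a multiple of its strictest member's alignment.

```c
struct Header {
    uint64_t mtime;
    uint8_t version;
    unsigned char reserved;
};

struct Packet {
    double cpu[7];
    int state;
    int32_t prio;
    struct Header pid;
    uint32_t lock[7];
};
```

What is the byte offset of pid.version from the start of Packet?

Header: mtime at 0 (size 8, align 8) → ends 8; version at 8 (size 1, align 1) → ends 9; reserved at 9 (size 1, align 1) → ends 10; tail pad 6 to reach multiple of 8; total 16 bytes, alignment 8
cpu at 0 (size 56, align 8) → ends 56
state at 56 (size 4, align 4) → ends 60
prio at 60 (size 4, align 4) → ends 64
pid at 64 (size 16, align 8) → ends 80
within Header: version at 8
64 + 8 = 72

72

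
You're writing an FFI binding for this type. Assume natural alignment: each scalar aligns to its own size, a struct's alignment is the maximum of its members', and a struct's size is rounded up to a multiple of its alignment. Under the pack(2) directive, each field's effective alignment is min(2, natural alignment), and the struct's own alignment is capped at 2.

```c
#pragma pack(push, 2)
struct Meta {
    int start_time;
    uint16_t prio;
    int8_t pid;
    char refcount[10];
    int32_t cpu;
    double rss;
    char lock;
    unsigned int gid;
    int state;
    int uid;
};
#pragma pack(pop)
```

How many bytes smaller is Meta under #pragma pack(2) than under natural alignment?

natural layout:
  0..4  start_time  (4B, 4-aligned)
  4..6  prio  (2B, 2-aligned)
  6..7  pid  (1B, 1-aligned)
  7..17  refcount  (10B, 1-aligned)
  17..20  -- padding (3B)
  20..24  cpu  (4B, 4-aligned)
  24..32  rss  (8B, 8-aligned)
  32..33  lock  (1B, 1-aligned)
  33..36  -- padding (3B)
  36..40  gid  (4B, 4-aligned)
  40..44  state  (4B, 4-aligned)
  44..48  uid  (4B, 4-aligned)
  sizeof = 48, alignof = 8
packed(2) layout:
  0..4  start_time  (4B, 2-aligned)
  4..6  prio  (2B, 2-aligned)
  6..7  pid  (1B, 1-aligned)
  7..17  refcount  (10B, 1-aligned)
  17..18  -- padding (1B)
  18..22  cpu  (4B, 2-aligned)
  22..30  rss  (8B, 2-aligned)
  30..31  lock  (1B, 1-aligned)
  31..32  -- padding (1B)
  32..36  gid  (4B, 2-aligned)
  36..40  state  (4B, 2-aligned)
  40..44  uid  (4B, 2-aligned)
  sizeof = 44, alignof = 2
48 − 44 = 4

4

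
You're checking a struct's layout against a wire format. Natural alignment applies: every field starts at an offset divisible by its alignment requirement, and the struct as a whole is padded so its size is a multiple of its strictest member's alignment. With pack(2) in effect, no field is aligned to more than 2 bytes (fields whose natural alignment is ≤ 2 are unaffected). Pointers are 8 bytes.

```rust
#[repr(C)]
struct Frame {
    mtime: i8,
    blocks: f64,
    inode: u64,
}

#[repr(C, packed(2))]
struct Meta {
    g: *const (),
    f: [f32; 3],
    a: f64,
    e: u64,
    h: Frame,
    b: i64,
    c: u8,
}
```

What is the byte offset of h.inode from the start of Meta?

52

Frame: mtime at 0 (size 1, align 1) → ends 1; pad 7 to align 8 for blocks; blocks at 8 (size 8, align 8) → ends 16; inode at 16 (size 8, align 8) → ends 24; total 24 bytes, alignment 8
g at 0 (size 8, align 2) → ends 8
f at 8 (size 12, align 2) → ends 20
a at 20 (size 8, align 2) → ends 28
e at 28 (size 8, align 2) → ends 36
h at 36 (size 24, align 2) → ends 60
within Frame: inode at 16
36 + 16 = 52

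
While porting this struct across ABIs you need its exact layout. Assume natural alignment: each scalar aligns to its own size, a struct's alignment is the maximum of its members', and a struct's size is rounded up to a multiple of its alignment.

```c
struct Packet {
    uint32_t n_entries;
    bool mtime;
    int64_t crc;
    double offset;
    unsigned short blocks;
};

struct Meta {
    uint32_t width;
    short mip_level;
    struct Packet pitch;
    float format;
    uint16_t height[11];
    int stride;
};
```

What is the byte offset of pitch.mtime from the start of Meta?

12

Packet: @0: n_entries [4B, align 4] → 4; @4: mtime [1B, align 1] → 5; +3 pad (align 8); @8: crc [8B, align 8] → 16; @16: offset [8B, align 8] → 24; @24: blocks [2B, align 2] → 26; +6 tail pad (align 8); size 32, align 8
@0: width [4B, align 4] → 4
@4: mip_level [2B, align 2] → 6
+2 pad (align 8)
@8: pitch [32B, align 8] → 40
within Packet: mtime at 4
8 + 4 = 12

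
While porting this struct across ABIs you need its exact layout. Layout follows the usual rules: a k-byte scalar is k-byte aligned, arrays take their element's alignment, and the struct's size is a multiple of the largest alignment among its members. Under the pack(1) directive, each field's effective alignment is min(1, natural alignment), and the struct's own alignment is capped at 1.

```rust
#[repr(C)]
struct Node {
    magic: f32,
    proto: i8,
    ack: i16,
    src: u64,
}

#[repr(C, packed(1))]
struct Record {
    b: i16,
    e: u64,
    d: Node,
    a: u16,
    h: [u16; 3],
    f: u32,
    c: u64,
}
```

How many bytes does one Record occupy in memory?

Node: magic at 0 (size 4, align 4) → ends 4; proto at 4 (size 1, align 1) → ends 5; pad 1 to align 2 for ack; ack at 6 (size 2, align 2) → ends 8; src at 8 (size 8, align 8) → ends 16; total 16 bytes, alignment 8
b at 0 (size 2, align 1) → ends 2
e at 2 (size 8, align 1) → ends 10
d at 10 (size 16, align 1) → ends 26
a at 26 (size 2, align 1) → ends 28
h at 28 (size 6, align 1) → ends 34
f at 34 (size 4, align 1) → ends 38
c at 38 (size 8, align 1) → ends 46
total 46 bytes, alignment 1

46 bytes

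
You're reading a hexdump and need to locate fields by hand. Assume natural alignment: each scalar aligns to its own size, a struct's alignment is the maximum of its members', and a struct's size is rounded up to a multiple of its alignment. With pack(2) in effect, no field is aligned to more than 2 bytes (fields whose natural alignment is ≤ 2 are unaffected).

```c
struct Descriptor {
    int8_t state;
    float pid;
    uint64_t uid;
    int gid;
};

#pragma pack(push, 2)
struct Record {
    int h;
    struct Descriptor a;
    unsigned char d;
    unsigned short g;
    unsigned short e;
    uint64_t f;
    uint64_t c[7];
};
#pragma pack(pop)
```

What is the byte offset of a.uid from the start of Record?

Descriptor: @0: state [1B, align 1] → 1; +3 pad (align 4); @4: pid [4B, align 4] → 8; @8: uid [8B, align 8] → 16; @16: gid [4B, align 4] → 20; +4 tail pad (align 8); size 24, align 8
@0: h [4B, align 2] → 4
@4: a [24B, align 2] → 28
within Descriptor: uid at 8
4 + 8 = 12

12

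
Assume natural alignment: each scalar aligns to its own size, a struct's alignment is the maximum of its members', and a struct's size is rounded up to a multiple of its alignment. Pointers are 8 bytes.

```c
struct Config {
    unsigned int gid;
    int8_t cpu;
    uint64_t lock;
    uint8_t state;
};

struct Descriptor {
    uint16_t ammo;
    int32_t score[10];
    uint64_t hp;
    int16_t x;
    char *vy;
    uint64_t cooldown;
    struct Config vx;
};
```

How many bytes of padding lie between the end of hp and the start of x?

Config: @0: gid [4B, align 4] → 4; @4: cpu [1B, align 1] → 5; +3 pad (align 8); @8: lock [8B, align 8] → 16; @16: state [1B, align 1] → 17; +7 tail pad (align 8); size 24, align 8
@0: ammo [2B, align 2] → 2
+2 pad (align 4)
@4: score [40B, align 4] → 44
+4 pad (align 8)
@48: hp [8B, align 8] → 56
@56: x [2B, align 2] → 58

0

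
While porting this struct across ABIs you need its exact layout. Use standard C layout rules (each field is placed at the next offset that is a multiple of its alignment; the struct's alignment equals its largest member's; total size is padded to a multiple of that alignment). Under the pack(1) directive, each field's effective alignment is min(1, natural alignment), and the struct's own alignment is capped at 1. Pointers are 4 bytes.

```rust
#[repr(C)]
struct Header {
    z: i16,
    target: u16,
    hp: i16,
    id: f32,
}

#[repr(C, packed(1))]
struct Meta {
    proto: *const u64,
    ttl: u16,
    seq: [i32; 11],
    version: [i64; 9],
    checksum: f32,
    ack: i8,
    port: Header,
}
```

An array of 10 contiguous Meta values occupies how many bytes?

1390

Header: z at 0 (size 2, align 2) → ends 2; target at 2 (size 2, align 2) → ends 4; hp at 4 (size 2, align 2) → ends 6; pad 2 to align 4 for id; id at 8 (size 4, align 4) → ends 12; total 12 bytes, alignment 4
proto at 0 (size 4, align 1) → ends 4
ttl at 4 (size 2, align 1) → ends 6
seq at 6 (size 44, align 1) → ends 50
version at 50 (size 72, align 1) → ends 122
checksum at 122 (size 4, align 1) → ends 126
ack at 126 (size 1, align 1) → ends 127
port at 127 (size 12, align 1) → ends 139
total 139 bytes, alignment 1
array of 10: 10 × 139 = 1390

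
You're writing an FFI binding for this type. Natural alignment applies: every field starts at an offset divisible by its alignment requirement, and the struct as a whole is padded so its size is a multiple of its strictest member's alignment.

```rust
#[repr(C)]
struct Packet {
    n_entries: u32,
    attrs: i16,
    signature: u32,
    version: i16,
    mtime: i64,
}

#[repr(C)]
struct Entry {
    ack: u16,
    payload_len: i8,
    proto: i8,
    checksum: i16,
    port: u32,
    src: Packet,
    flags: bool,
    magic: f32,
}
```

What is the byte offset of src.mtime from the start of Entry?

Packet: n_entries at 0 (size 4, align 4) → ends 4; attrs at 4 (size 2, align 2) → ends 6; pad 2 to align 4 for signature; signature at 8 (size 4, align 4) → ends 12; version at 12 (size 2, align 2) → ends 14; pad 2 to align 8 for mtime; mtime at 16 (size 8, align 8) → ends 24; total 24 bytes, alignment 8
ack at 0 (size 2, align 2) → ends 2
payload_len at 2 (size 1, align 1) → ends 3
proto at 3 (size 1, align 1) → ends 4
checksum at 4 (size 2, align 2) → ends 6
pad 2 to align 4 for port
port at 8 (size 4, align 4) → ends 12
pad 4 to align 8 for src
src at 16 (size 24, align 8) → ends 40
within Packet: mtime at 16
16 + 16 = 32

32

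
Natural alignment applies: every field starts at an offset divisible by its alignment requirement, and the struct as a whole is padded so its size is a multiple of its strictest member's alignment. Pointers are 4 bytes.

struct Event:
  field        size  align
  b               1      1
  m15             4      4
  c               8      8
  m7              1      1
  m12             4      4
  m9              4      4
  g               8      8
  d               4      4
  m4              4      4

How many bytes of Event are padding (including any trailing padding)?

10

b at 0 (size 1, align 1) → ends 1
pad 3 to align 4 for m15
m15 at 4 (size 4, align 4) → ends 8
c at 8 (size 8, align 8) → ends 16
m7 at 16 (size 1, align 1) → ends 17
pad 3 to align 4 for m12
m12 at 20 (size 4, align 4) → ends 24
m9 at 24 (size 4, align 4) → ends 28
pad 4 to align 8 for g
g at 32 (size 8, align 8) → ends 40
d at 40 (size 4, align 4) → ends 44
m4 at 44 (size 4, align 4) → ends 48
total 48 bytes, alignment 8
data bytes 38, size 48 → padding 10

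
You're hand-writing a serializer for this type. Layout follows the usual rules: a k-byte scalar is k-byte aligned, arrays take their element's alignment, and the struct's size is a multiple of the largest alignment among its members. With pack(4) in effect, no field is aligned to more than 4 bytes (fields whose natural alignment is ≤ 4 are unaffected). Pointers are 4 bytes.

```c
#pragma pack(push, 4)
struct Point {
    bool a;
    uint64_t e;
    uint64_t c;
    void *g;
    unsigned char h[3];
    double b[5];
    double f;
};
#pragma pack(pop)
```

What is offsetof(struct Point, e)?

@0: a [1B, align 1] → 1
+3 pad (align 4)
@4: e [8B, align 4] → 12

4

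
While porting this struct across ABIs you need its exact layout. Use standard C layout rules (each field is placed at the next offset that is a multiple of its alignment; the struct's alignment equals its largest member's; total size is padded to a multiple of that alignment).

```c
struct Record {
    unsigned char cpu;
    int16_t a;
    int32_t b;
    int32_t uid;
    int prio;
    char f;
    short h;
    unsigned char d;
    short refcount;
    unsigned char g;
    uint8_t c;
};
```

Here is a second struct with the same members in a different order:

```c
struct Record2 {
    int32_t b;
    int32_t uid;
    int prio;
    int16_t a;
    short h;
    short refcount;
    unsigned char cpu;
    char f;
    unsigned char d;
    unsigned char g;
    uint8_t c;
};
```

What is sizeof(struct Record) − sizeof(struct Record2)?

4

0..1  cpu  (1B, 1-aligned)
1..2  -- padding (1B)
2..4  a  (2B, 2-aligned)
4..8  b  (4B, 4-aligned)
8..12  uid  (4B, 4-aligned)
12..16  prio  (4B, 4-aligned)
16..17  f  (1B, 1-aligned)
17..18  -- padding (1B)
18..20  h  (2B, 2-aligned)
20..21  d  (1B, 1-aligned)
21..22  -- padding (1B)
22..24  refcount  (2B, 2-aligned)
24..25  g  (1B, 1-aligned)
25..26  c  (1B, 1-aligned)
26..28  -- tail padding (2B)
sizeof = 28, alignof = 4
— Record2 —
0..4  b  (4B, 4-aligned)
4..8  uid  (4B, 4-aligned)
8..12  prio  (4B, 4-aligned)
12..14  a  (2B, 2-aligned)
14..16  h  (2B, 2-aligned)
16..18  refcount  (2B, 2-aligned)
18..19  cpu  (1B, 1-aligned)
19..20  f  (1B, 1-aligned)
20..21  d  (1B, 1-aligned)
21..22  g  (1B, 1-aligned)
22..23  c  (1B, 1-aligned)
23..24  -- tail padding (1B)
sizeof = 24, alignof = 4
28 − 24 = 4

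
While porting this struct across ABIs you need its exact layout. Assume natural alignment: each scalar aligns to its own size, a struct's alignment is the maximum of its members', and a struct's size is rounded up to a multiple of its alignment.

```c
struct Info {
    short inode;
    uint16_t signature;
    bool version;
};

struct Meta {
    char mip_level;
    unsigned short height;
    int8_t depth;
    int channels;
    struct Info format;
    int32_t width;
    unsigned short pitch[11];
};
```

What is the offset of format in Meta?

12

Info: 0..2  inode  (2B, 2-aligned); 2..4  signature  (2B, 2-aligned); 4..5  version  (1B, 1-aligned); 5..6  -- tail padding (1B); sizeof = 6, alignof = 2
0..1  mip_level  (1B, 1-aligned)
1..2  -- padding (1B)
2..4  height  (2B, 2-aligned)
4..5  depth  (1B, 1-aligned)
5..8  -- padding (3B)
8..12  channels  (4B, 4-aligned)
12..18  format  (6B, 2-aligned)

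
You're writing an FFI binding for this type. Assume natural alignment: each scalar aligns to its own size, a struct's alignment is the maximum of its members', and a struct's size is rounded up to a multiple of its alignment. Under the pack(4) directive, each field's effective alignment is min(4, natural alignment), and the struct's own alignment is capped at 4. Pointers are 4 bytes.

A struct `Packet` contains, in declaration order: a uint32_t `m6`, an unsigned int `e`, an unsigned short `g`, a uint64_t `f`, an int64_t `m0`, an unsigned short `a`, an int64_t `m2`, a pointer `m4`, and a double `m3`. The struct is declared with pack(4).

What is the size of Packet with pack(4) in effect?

52

0..4  m6  (4B, 4-aligned)
4..8  e  (4B, 4-aligned)
8..10  g  (2B, 2-aligned)
10..12  -- padding (2B)
12..20  f  (8B, 4-aligned)
20..28  m0  (8B, 4-aligned)
28..30  a  (2B, 2-aligned)
30..32  -- padding (2B)
32..40  m2  (8B, 4-aligned)
40..44  m4  (4B, 4-aligned)
44..52  m3  (8B, 4-aligned)
sizeof = 52, alignof = 4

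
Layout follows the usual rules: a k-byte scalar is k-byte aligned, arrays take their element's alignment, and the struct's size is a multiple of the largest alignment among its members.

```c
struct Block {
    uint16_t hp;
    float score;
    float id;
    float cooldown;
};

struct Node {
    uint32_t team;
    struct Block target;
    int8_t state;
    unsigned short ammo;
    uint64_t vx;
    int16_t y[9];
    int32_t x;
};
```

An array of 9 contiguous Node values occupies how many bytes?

504

Block: hp at 0 (size 2, align 2) → ends 2; pad 2 to align 4 for score; score at 4 (size 4, align 4) → ends 8; id at 8 (size 4, align 4) → ends 12; cooldown at 12 (size 4, align 4) → ends 16; total 16 bytes, alignment 4
team at 0 (size 4, align 4) → ends 4
target at 4 (size 16, align 4) → ends 20
state at 20 (size 1, align 1) → ends 21
pad 1 to align 2 for ammo
ammo at 22 (size 2, align 2) → ends 24
vx at 24 (size 8, align 8) → ends 32
y at 32 (size 18, align 2) → ends 50
pad 2 to align 4 for x
x at 52 (size 4, align 4) → ends 56
total 56 bytes, alignment 8
array of 9: 9 × 56 = 504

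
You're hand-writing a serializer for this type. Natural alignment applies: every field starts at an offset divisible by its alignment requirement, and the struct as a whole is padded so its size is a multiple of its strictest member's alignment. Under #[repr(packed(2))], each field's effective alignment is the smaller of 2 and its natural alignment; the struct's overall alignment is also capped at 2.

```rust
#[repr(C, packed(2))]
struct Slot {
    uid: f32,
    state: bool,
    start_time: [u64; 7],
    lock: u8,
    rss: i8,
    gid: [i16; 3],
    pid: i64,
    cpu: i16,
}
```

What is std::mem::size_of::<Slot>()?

uid at 0 (size 4, align 2) → ends 4
state at 4 (size 1, align 1) → ends 5
pad 1 to align 2 for start_time
start_time at 6 (size 56, align 2) → ends 62
lock at 62 (size 1, align 1) → ends 63
rss at 63 (size 1, align 1) → ends 64
gid at 64 (size 6, align 2) → ends 70
pid at 70 (size 8, align 2) → ends 78
cpu at 78 (size 2, align 2) → ends 80
total 80 bytes, alignment 2

80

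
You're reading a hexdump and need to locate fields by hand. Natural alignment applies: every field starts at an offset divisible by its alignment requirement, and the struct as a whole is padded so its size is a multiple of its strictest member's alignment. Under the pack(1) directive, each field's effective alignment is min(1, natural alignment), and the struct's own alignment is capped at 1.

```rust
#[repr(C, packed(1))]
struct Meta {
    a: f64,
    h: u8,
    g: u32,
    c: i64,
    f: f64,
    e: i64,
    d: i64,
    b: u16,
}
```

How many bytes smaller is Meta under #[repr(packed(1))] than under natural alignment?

9

natural layout:
  a at 0 (size 8, align 8) → ends 8
  h at 8 (size 1, align 1) → ends 9
  pad 3 to align 4 for g
  g at 12 (size 4, align 4) → ends 16
  c at 16 (size 8, align 8) → ends 24
  f at 24 (size 8, align 8) → ends 32
  e at 32 (size 8, align 8) → ends 40
  d at 40 (size 8, align 8) → ends 48
  b at 48 (size 2, align 2) → ends 50
  tail pad 6 to reach multiple of 8
  total 56 bytes, alignment 8
packed(1) layout:
  a at 0 (size 8, align 1) → ends 8
  h at 8 (size 1, align 1) → ends 9
  g at 9 (size 4, align 1) → ends 13
  c at 13 (size 8, align 1) → ends 21
  f at 21 (size 8, align 1) → ends 29
  e at 29 (size 8, align 1) → ends 37
  d at 37 (size 8, align 1) → ends 45
  b at 45 (size 2, align 1) → ends 47
  total 47 bytes, alignment 1
56 − 47 = 9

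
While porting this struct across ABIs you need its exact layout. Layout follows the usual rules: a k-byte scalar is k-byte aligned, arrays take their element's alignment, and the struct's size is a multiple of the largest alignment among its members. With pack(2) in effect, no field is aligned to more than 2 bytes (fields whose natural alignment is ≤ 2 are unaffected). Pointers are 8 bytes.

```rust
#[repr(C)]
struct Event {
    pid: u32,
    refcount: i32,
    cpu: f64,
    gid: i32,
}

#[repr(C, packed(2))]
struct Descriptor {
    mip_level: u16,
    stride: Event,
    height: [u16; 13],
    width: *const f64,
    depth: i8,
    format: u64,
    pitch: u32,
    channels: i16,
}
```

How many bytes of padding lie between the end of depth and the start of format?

Event: pid at 0 (size 4, align 4) → ends 4; refcount at 4 (size 4, align 4) → ends 8; cpu at 8 (size 8, align 8) → ends 16; gid at 16 (size 4, align 4) → ends 20; tail pad 4 to reach multiple of 8; total 24 bytes, alignment 8
mip_level at 0 (size 2, align 2) → ends 2
stride at 2 (size 24, align 2) → ends 26
height at 26 (size 26, align 2) → ends 52
width at 52 (size 8, align 2) → ends 60
depth at 60 (size 1, align 1) → ends 61
pad 1 to align 2 for format
format at 62 (size 8, align 2) → ends 70

1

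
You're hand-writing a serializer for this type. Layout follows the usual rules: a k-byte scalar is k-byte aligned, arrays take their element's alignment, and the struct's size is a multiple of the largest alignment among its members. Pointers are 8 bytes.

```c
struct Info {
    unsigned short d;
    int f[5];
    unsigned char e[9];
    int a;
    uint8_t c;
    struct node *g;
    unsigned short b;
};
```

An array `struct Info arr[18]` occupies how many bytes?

@0: d [2B, align 2] → 2
+2 pad (align 4)
@4: f [20B, align 4] → 24
@24: e [9B, align 1] → 33
+3 pad (align 4)
@36: a [4B, align 4] → 40
@40: c [1B, align 1] → 41
+7 pad (align 8)
@48: g [8B, align 8] → 56
@56: b [2B, align 2] → 58
+6 tail pad (align 8)
size 64, align 8
array of 18: 18 × 64 = 1152

1152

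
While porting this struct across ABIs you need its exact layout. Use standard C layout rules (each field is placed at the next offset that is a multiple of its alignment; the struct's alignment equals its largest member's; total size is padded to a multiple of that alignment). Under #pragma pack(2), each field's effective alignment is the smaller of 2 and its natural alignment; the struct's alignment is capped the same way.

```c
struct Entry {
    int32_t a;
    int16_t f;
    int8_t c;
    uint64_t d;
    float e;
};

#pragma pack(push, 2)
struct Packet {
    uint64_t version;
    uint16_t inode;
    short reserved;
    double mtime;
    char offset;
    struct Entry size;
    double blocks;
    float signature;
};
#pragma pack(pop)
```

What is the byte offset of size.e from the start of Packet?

Entry: @0: a [4B, align 4] → 4; @4: f [2B, align 2] → 6; @6: c [1B, align 1] → 7; +1 pad (align 8); @8: d [8B, align 8] → 16; @16: e [4B, align 4] → 20; +4 tail pad (align 8); size 24, align 8
@0: version [8B, align 2] → 8
@8: inode [2B, align 2] → 10
@10: reserved [2B, align 2] → 12
@12: mtime [8B, align 2] → 20
@20: offset [1B, align 1] → 21
+1 pad (align 2)
@22: size [24B, align 2] → 46
within Entry: e at 16
22 + 16 = 38

38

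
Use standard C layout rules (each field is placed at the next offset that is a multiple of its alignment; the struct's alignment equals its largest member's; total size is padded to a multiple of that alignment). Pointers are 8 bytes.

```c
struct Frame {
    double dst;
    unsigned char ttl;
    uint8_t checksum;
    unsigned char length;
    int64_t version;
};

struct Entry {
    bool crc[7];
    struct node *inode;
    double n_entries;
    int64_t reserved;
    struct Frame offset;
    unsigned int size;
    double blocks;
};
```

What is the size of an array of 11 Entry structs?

Frame: @0: dst [8B, align 8] → 8; @8: ttl [1B, align 1] → 9; @9: checksum [1B, align 1] → 10; @10: length [1B, align 1] → 11; +5 pad (align 8); @16: version [8B, align 8] → 24; size 24, align 8
@0: crc [7B, align 1] → 7
+1 pad (align 8)
@8: inode [8B, align 8] → 16
@16: n_entries [8B, align 8] → 24
@24: reserved [8B, align 8] → 32
@32: offset [24B, align 8] → 56
@56: size [4B, align 4] → 60
+4 pad (align 8)
@64: blocks [8B, align 8] → 72
size 72, align 8
array of 11: 11 × 72 = 792

792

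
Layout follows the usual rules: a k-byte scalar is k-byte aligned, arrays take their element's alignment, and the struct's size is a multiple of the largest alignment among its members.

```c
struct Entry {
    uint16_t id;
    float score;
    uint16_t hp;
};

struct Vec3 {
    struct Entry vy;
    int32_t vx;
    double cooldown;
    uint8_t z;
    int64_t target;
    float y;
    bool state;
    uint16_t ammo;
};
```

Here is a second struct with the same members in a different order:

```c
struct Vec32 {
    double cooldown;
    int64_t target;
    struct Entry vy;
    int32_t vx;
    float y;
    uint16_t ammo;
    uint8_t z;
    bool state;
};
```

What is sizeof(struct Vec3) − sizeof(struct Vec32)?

8

Entry: 0..2  id  (2B, 2-aligned); 2..4  -- padding (2B); 4..8  score  (4B, 4-aligned); 8..10  hp  (2B, 2-aligned); 10..12  -- tail padding (2B); sizeof = 12, alignof = 4
0..12  vy  (12B, 4-aligned)
12..16  vx  (4B, 4-aligned)
16..24  cooldown  (8B, 8-aligned)
24..25  z  (1B, 1-aligned)
25..32  -- padding (7B)
32..40  target  (8B, 8-aligned)
40..44  y  (4B, 4-aligned)
44..45  state  (1B, 1-aligned)
45..46  -- padding (1B)
46..48  ammo  (2B, 2-aligned)
sizeof = 48, alignof = 8
— Vec32 —
0..8  cooldown  (8B, 8-aligned)
8..16  target  (8B, 8-aligned)
16..28  vy  (12B, 4-aligned)
28..32  vx  (4B, 4-aligned)
32..36  y  (4B, 4-aligned)
36..38  ammo  (2B, 2-aligned)
38..39  z  (1B, 1-aligned)
39..40  state  (1B, 1-aligned)
sizeof = 40, alignof = 8
48 − 40 = 8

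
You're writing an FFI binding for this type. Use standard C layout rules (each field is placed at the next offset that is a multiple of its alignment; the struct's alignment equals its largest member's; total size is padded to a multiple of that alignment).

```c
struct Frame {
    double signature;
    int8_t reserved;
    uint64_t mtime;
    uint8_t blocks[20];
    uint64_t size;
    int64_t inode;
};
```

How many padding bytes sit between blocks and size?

4

0..8  signature  (8B, 8-aligned)
8..9  reserved  (1B, 1-aligned)
9..16  -- padding (7B)
16..24  mtime  (8B, 8-aligned)
24..44  blocks  (20B, 1-aligned)
44..48  -- padding (4B)
48..56  size  (8B, 8-aligned)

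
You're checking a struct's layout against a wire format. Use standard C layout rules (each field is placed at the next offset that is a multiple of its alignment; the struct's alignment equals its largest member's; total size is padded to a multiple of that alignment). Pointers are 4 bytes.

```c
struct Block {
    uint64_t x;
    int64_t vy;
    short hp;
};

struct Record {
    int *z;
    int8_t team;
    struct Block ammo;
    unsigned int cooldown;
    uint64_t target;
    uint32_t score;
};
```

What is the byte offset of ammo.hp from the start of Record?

Block: x at 0 (size 8, align 8) → ends 8; vy at 8 (size 8, align 8) → ends 16; hp at 16 (size 2, align 2) → ends 18; tail pad 6 to reach multiple of 8; total 24 bytes, alignment 8
z at 0 (size 4, align 4) → ends 4
team at 4 (size 1, align 1) → ends 5
pad 3 to align 8 for ammo
ammo at 8 (size 24, align 8) → ends 32
within Block: hp at 16
8 + 16 = 24

24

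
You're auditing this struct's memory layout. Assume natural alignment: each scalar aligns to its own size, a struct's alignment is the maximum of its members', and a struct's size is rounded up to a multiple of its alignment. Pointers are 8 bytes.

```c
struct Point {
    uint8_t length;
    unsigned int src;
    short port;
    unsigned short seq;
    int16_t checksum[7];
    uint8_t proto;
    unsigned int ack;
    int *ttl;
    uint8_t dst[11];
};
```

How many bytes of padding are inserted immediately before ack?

1

0..1  length  (1B, 1-aligned)
1..4  -- padding (3B)
4..8  src  (4B, 4-aligned)
8..10  port  (2B, 2-aligned)
10..12  seq  (2B, 2-aligned)
12..26  checksum  (14B, 2-aligned)
26..27  proto  (1B, 1-aligned)
27..28  -- padding (1B)
28..32  ack  (4B, 4-aligned)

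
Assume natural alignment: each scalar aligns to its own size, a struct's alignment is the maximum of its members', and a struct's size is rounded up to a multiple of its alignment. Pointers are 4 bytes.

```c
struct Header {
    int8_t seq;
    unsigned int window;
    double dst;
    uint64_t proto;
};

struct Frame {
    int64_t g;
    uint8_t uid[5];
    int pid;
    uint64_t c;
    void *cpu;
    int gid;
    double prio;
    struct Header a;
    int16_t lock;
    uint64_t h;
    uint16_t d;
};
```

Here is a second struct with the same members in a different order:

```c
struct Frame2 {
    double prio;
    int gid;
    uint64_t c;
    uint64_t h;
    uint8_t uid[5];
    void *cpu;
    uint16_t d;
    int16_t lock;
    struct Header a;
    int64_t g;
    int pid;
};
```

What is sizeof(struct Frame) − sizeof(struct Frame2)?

8

Header: 0..1  seq  (1B, 1-aligned); 1..4  -- padding (3B); 4..8  window  (4B, 4-aligned); 8..16  dst  (8B, 8-aligned); 16..24  proto  (8B, 8-aligned); sizeof = 24, alignof = 8
0..8  g  (8B, 8-aligned)
8..13  uid  (5B, 1-aligned)
13..16  -- padding (3B)
16..20  pid  (4B, 4-aligned)
20..24  -- padding (4B)
24..32  c  (8B, 8-aligned)
32..36  cpu  (4B, 4-aligned)
36..40  gid  (4B, 4-aligned)
40..48  prio  (8B, 8-aligned)
48..72  a  (24B, 8-aligned)
72..74  lock  (2B, 2-aligned)
74..80  -- padding (6B)
80..88  h  (8B, 8-aligned)
88..90  d  (2B, 2-aligned)
90..96  -- tail padding (6B)
sizeof = 96, alignof = 8
— Frame2 —
0..8  prio  (8B, 8-aligned)
8..12  gid  (4B, 4-aligned)
12..16  -- padding (4B)
16..24  c  (8B, 8-aligned)
24..32  h  (8B, 8-aligned)
32..37  uid  (5B, 1-aligned)
37..40  -- padding (3B)
40..44  cpu  (4B, 4-aligned)
44..46  d  (2B, 2-aligned)
46..48  lock  (2B, 2-aligned)
48..72  a  (24B, 8-aligned)
72..80  g  (8B, 8-aligned)
80..84  pid  (4B, 4-aligned)
84..88  -- tail padding (4B)
sizeof = 88, alignof = 8
96 − 88 = 8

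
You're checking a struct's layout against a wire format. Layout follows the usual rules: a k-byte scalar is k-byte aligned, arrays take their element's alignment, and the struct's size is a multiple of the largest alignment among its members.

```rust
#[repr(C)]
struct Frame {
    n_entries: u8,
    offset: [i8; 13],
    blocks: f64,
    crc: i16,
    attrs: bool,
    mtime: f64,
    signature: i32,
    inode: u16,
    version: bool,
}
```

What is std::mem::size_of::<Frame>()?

48

n_entries at 0 (size 1, align 1) → ends 1
offset at 1 (size 13, align 1) → ends 14
pad 2 to align 8 for blocks
blocks at 16 (size 8, align 8) → ends 24
crc at 24 (size 2, align 2) → ends 26
attrs at 26 (size 1, align 1) → ends 27
pad 5 to align 8 for mtime
mtime at 32 (size 8, align 8) → ends 40
signature at 40 (size 4, align 4) → ends 44
inode at 44 (size 2, align 2) → ends 46
version at 46 (size 1, align 1) → ends 47
tail pad 1 to reach multiple of 8
total 48 bytes, alignment 8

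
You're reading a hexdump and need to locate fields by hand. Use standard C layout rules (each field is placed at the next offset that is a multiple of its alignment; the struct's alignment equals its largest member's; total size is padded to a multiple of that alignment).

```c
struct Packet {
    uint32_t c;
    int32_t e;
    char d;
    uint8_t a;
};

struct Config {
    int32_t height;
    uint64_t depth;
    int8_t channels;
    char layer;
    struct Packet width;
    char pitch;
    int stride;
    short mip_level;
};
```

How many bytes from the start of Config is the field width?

Packet: @0: c [4B, align 4] → 4; @4: e [4B, align 4] → 8; @8: d [1B, align 1] → 9; @9: a [1B, align 1] → 10; +2 tail pad (align 4); size 12, align 4
@0: height [4B, align 4] → 4
+4 pad (align 8)
@8: depth [8B, align 8] → 16
@16: channels [1B, align 1] → 17
@17: layer [1B, align 1] → 18
+2 pad (align 4)
@20: width [12B, align 4] → 32

20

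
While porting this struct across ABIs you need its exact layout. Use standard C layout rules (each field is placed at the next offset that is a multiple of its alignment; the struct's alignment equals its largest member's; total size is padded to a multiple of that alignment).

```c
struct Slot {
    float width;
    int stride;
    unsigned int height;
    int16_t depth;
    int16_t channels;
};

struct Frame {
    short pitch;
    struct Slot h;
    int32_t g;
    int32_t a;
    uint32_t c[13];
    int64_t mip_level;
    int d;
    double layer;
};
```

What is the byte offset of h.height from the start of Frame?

12

Slot: @0: width [4B, align 4] → 4; @4: stride [4B, align 4] → 8; @8: height [4B, align 4] → 12; @12: depth [2B, align 2] → 14; @14: channels [2B, align 2] → 16; size 16, align 4
@0: pitch [2B, align 2] → 2
+2 pad (align 4)
@4: h [16B, align 4] → 20
within Slot: height at 8
4 + 8 = 12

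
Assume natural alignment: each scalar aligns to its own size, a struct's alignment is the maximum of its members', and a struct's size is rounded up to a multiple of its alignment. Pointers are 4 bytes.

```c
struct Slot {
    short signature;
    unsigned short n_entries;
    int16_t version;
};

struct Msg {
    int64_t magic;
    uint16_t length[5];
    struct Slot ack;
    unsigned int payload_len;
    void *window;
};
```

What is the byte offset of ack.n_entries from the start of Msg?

20

Slot: signature at 0 (size 2, align 2) → ends 2; n_entries at 2 (size 2, align 2) → ends 4; version at 4 (size 2, align 2) → ends 6; total 6 bytes, alignment 2
magic at 0 (size 8, align 8) → ends 8
length at 8 (size 10, align 2) → ends 18
ack at 18 (size 6, align 2) → ends 24
within Slot: n_entries at 2
18 + 2 = 20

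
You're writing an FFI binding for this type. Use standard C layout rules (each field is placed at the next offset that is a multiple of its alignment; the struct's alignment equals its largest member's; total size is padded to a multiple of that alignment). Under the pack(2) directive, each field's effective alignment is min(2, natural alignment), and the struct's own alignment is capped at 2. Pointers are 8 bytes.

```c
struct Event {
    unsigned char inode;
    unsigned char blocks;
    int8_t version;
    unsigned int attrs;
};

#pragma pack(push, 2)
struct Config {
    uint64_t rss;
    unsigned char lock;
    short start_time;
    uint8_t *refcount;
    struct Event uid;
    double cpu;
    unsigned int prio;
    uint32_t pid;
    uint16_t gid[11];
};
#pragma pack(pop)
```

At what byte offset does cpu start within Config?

Event: inode at 0 (size 1, align 1) → ends 1; blocks at 1 (size 1, align 1) → ends 2; version at 2 (size 1, align 1) → ends 3; pad 1 to align 4 for attrs; attrs at 4 (size 4, align 4) → ends 8; total 8 bytes, alignment 4
rss at 0 (size 8, align 2) → ends 8
lock at 8 (size 1, align 1) → ends 9
pad 1 to align 2 for start_time
start_time at 10 (size 2, align 2) → ends 12
refcount at 12 (size 8, align 2) → ends 20
uid at 20 (size 8, align 2) → ends 28
cpu at 28 (size 8, align 2) → ends 36

28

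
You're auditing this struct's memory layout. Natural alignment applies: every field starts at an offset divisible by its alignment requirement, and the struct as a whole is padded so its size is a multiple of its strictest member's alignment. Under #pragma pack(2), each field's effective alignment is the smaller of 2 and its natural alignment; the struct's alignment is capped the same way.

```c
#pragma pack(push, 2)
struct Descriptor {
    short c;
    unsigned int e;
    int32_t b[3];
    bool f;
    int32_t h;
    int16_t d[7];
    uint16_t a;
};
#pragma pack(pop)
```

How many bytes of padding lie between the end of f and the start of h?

1

0..2  c  (2B, 2-aligned)
2..6  e  (4B, 2-aligned)
6..18  b  (12B, 2-aligned)
18..19  f  (1B, 1-aligned)
19..20  -- padding (1B)
20..24  h  (4B, 2-aligned)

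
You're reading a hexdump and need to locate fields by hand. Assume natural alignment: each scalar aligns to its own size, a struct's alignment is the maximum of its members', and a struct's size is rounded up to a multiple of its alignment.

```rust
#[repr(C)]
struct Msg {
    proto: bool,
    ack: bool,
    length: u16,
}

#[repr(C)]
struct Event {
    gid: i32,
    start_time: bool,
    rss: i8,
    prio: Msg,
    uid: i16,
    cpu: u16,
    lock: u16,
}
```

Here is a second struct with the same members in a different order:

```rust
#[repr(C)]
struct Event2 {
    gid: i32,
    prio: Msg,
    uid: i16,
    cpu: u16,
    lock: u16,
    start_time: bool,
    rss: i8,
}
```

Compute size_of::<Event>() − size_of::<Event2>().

Msg: @0: proto [1B, align 1] → 1; @1: ack [1B, align 1] → 2; @2: length [2B, align 2] → 4; size 4, align 2
@0: gid [4B, align 4] → 4
@4: start_time [1B, align 1] → 5
@5: rss [1B, align 1] → 6
@6: prio [4B, align 2] → 10
@10: uid [2B, align 2] → 12
@12: cpu [2B, align 2] → 14
@14: lock [2B, align 2] → 16
size 16, align 4
— Event2 —
@0: gid [4B, align 4] → 4
@4: prio [4B, align 2] → 8
@8: uid [2B, align 2] → 10
@10: cpu [2B, align 2] → 12
@12: lock [2B, align 2] → 14
@14: start_time [1B, align 1] → 15
@15: rss [1B, align 1] → 16
size 16, align 4
16 − 16 = 0

0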